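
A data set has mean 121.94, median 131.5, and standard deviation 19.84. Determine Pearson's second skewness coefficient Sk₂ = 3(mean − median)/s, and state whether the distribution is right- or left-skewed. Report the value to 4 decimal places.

-1.4456, left-skewed

Sk₂ = 3(121.94 − 131.5) / 19.84 = 3 × -9.5600 / 19.84
    = -28.6800 / 19.84 ≈ -1.4456
Sk₂ < 0 ⇒ mean < median ⇒ left-skewed (negative skew).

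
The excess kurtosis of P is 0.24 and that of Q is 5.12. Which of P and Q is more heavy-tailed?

Higher excess kurtosis ⇒ heavier tails relative to the normal distribution.
0.24 vs 5.12: the larger is 5.12, so Q has heavier tails.

Q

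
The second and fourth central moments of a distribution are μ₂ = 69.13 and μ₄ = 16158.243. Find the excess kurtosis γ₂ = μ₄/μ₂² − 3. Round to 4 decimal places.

0.3811

μ₂² = 69.13² = 4778.95690
μ₄/μ₂² = 16158.243 / 4778.95690 = 3.38112
γ₂ = 3.38112 − 3 ≈ 0.3811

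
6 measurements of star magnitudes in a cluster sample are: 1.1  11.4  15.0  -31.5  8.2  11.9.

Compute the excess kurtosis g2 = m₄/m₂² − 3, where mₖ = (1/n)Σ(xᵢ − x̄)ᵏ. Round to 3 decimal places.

0.670

x̄ = 2.6833
Σ(xᵢ − x̄)² = 1514.0683 ⇒ m₂ = 252.34472
Σ(xᵢ − x̄)⁴ = 1402327.3489 ⇒ m₄ = 233721.22481
m₂² = 63677.85883
g2 = m₄/m₂² − 3 = 3.67037 − 3 ≈ 0.670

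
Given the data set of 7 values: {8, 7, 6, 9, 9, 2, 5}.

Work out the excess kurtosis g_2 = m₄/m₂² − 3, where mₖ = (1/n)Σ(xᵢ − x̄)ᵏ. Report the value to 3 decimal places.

-0.457

x̄ = 6.5714
Σ(xᵢ − x̄)² = 37.7143 ⇒ m₂ = 5.38776
Σ(xᵢ − x̄)⁴ = 516.6997 ⇒ m₄ = 73.81424
m₂² = 29.02791
g_2 = m₄/m₂² − 3 = 2.54287 − 3 ≈ -0.457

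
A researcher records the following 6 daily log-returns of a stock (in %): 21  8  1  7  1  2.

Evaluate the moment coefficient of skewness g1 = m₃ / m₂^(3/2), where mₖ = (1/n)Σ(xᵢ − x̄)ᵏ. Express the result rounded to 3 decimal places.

x̄ = (21 + 8 + 1 + 7 + 1 + 2) / 6 = 6.6667
deviations (xᵢ − x̄): 14.3333, 1.3333, -5.6667, 0.3333, -5.6667, -4.6667
Σ(xᵢ − x̄)² = 293.3333 ⇒ m₂ = 293.3333/6 = 48.88889
Σ(xᵢ − x̄)³ = 2481.5556 ⇒ m₃ = 2481.5556/6 = 413.59259
m₂^(3/2) = 48.88889^(1.5) = 341.83399
g1 = m₃ / m₂^(3/2) = 413.59259 / 341.83399 ≈ 1.210

1.210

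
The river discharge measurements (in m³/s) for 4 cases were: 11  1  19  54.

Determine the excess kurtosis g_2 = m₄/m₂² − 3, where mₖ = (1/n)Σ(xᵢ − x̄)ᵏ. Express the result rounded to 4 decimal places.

x̄ = 21.2500
Σ(xᵢ − x̄)² = 1592.7500 ⇒ m₂ = 398.18750
Σ(xᵢ − x̄)⁴ = 1329605.3281 ⇒ m₄ = 332401.33203
m₂² = 158553.28516
g_2 = m₄/m₂² − 3 = 2.09646 − 3 ≈ -0.9035

-0.9035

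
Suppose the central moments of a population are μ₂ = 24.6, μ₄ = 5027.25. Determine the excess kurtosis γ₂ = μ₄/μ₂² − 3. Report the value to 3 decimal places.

μ₂² = 24.6² = 605.16000
μ₄/μ₂² = 5027.25 / 605.16000 = 8.30731
γ₂ = 8.30731 − 3 ≈ 5.307

5.307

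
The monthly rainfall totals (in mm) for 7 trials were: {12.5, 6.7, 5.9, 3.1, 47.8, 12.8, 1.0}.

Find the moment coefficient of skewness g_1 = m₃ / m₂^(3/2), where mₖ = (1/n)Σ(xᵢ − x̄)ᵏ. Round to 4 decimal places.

1.7296

x̄ = (12.5 + 6.7 + 5.9 + 3.1 + 47.8 + 12.8 + 1.0) / 7 = 12.8286
deviations (xᵢ − x̄): -0.3286, -6.1286, -6.9286, -9.7286, 34.9714, -0.0286, -11.8286
Σ(xᵢ − x̄)² = 1543.2343 ⇒ m₂ = 1543.2343/7 = 220.46204
Σ(xᵢ − x̄)³ = 39631.5006 ⇒ m₃ = 39631.5006/7 = 5661.64294
m₂^(3/2) = 220.46204^(1.5) = 3273.41249
g_1 = m₃ / m₂^(3/2) = 5661.64294 / 3273.41249 ≈ 1.7296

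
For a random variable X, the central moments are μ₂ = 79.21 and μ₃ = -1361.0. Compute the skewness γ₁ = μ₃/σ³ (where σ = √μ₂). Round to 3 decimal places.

σ = √μ₂ = √79.21 = 8.90000
σ³ = μ₂^(3/2) = 704.96900
γ₁ = μ₃/σ³ = -1361.0 / 704.96900 ≈ -1.931

-1.931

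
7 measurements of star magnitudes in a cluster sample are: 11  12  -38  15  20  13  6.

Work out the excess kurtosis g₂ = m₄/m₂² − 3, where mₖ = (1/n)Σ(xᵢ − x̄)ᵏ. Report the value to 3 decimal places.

1.754

x̄ = 5.5714
Σ(xᵢ − x̄)² = 2321.7143 ⇒ m₂ = 331.67347
Σ(xᵢ − x̄)⁴ = 3661050.9038 ⇒ m₄ = 523007.27197
m₂² = 110007.29030
g₂ = m₄/m₂² − 3 = 4.75430 − 3 ≈ 1.754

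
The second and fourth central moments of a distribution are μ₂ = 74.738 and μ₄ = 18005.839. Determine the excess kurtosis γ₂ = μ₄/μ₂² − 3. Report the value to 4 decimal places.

μ₂² = 74.738² = 5585.76864
μ₄/μ₂² = 18005.839 / 5585.76864 = 3.22352
γ₂ = 3.22352 − 3 ≈ 0.2235

0.2235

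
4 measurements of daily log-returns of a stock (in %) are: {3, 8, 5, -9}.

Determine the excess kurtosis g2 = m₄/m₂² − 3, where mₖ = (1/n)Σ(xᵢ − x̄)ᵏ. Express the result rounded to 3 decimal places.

x̄ = 1.7500
Σ(xᵢ − x̄)² = 166.7500 ⇒ m₂ = 41.68750
Σ(xᵢ − x̄)⁴ = 14994.5781 ⇒ m₄ = 3748.64453
m₂² = 1737.84766
g2 = m₄/m₂² − 3 = 2.15706 − 3 ≈ -0.843

-0.843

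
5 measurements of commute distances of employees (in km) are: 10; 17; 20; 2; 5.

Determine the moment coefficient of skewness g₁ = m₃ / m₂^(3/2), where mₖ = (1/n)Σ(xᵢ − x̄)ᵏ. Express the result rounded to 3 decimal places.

0.087

x̄ = (10 + 17 + 20 + 2 + 5) / 5 = 10.8000
deviations (xᵢ − x̄): -0.8000, 6.2000, 9.2000, -8.8000, -5.8000
Σ(xᵢ − x̄)² = 234.8000 ⇒ m₂ = 234.8000/5 = 46.96000
Σ(xᵢ − x̄)³ = 139.9200 ⇒ m₃ = 139.9200/5 = 27.98400
m₂^(3/2) = 46.96000^(1.5) = 321.80451
g₁ = m₃ / m₂^(3/2) = 27.98400 / 321.80451 ≈ 0.087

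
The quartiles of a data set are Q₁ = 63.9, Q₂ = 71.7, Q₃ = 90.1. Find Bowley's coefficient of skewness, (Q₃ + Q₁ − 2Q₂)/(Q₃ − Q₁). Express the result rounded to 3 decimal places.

0.405

numerator: Q₃ + Q₁ − 2Q₂ = 90.1 + 63.9 − 2×71.7 = 10.6000
denominator: Q₃ − Q₁ = 90.1 − 63.9 = 26.2000
Bowley skewness = 10.6000 / 26.2000 ≈ 0.405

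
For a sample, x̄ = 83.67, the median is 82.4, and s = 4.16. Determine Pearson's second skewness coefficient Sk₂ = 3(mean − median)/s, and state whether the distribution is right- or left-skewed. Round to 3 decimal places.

0.916, right-skewed

Sk₂ = 3(83.67 − 82.4) / 4.16 = 3 × 1.2700 / 4.16
    = 3.8100 / 4.16 ≈ 0.916
Sk₂ > 0 ⇒ mean > median ⇒ right-skewed (positive skew).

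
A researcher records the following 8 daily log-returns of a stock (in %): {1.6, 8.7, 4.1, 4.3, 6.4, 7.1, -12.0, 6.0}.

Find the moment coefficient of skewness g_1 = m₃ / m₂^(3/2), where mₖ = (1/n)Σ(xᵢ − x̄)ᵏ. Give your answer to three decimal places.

x̄ = (1.6 + 8.7 + 4.1 + 4.3 + 6.4 + 7.1 - 12.0 + 6.0) / 8 = 3.2750
deviations (xᵢ − x̄): -1.6750, 5.4250, 0.8250, 1.0250, 3.1250, 3.8250, -15.2750, 2.7250
Σ(xᵢ − x̄)² = 299.1150 ⇒ m₂ = 299.1150/8 = 37.38938
Σ(xᵢ − x̄)³ = -3300.7343 ⇒ m₃ = -3300.7343/8 = -412.59178
m₂^(3/2) = 37.38938^(1.5) = 228.62426
g_1 = m₃ / m₂^(3/2) = -412.59178 / 228.62426 ≈ -1.805

-1.805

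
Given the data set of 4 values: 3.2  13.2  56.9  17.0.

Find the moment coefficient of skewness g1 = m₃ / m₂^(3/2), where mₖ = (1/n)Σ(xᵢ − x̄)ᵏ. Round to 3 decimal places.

0.941

x̄ = (3.2 + 13.2 + 56.9 + 17.0) / 4 = 22.5750
deviations (xᵢ − x̄): -19.3750, -9.3750, 34.3250, -5.5750
Σ(xᵢ − x̄)² = 1672.5675 ⇒ m₂ = 1672.5675/4 = 418.14188
Σ(xᵢ − x̄)³ = 32171.4656 ⇒ m₃ = 32171.4656/4 = 8042.86641
m₂^(3/2) = 418.14188^(1.5) = 8550.38152
g1 = m₃ / m₂^(3/2) = 8042.86641 / 8550.38152 ≈ 0.941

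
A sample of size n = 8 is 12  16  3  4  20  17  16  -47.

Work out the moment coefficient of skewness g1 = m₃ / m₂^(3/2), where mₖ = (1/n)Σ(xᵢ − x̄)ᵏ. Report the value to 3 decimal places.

-1.935

x̄ = (12 + 16 + 3 + 4 + 20 + 17 + 16 - 47) / 8 = 5.1250
deviations (xᵢ − x̄): 6.8750, 10.8750, -2.1250, -1.1250, 14.8750, 11.8750, 10.8750, -52.1250
Σ(xᵢ − x̄)² = 3368.8750 ⇒ m₂ = 3368.8750/8 = 421.10938
Σ(xᵢ − x̄)³ = -133772.3438 ⇒ m₃ = -133772.3438/8 = -16721.54297
m₂^(3/2) = 421.10938^(1.5) = 8641.56429
g1 = m₃ / m₂^(3/2) = -16721.54297 / 8641.56429 ≈ -1.935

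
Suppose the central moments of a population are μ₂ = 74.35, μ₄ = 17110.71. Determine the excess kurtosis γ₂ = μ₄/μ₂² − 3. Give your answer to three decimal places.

0.095

μ₂² = 74.35² = 5527.92250
μ₄/μ₂² = 17110.71 / 5527.92250 = 3.09532
γ₂ = 3.09532 − 3 ≈ 0.095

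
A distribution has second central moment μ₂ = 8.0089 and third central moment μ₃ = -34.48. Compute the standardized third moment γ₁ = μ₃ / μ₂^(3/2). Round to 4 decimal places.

σ = √μ₂ = √8.0089 = 2.83000
σ³ = μ₂^(3/2) = 22.66519
γ₁ = μ₃/σ³ = -34.48 / 22.66519 ≈ -1.5213

-1.5213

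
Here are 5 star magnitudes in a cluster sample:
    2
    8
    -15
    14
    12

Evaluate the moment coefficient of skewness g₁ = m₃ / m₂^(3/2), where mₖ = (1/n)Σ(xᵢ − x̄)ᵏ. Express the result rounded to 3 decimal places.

-0.988

x̄ = (2 + 8 - 15 + 14 + 12) / 5 = 4.2000
deviations (xᵢ − x̄): -2.2000, 3.8000, -19.2000, 9.8000, 7.8000
Σ(xᵢ − x̄)² = 544.8000 ⇒ m₂ = 544.8000/5 = 108.96000
Σ(xᵢ − x̄)³ = -5617.9200 ⇒ m₃ = -5617.9200/5 = -1123.58400
m₂^(3/2) = 108.96000^(1.5) = 1137.36705
g₁ = m₃ / m₂^(3/2) = -1123.58400 / 1137.36705 ≈ -0.988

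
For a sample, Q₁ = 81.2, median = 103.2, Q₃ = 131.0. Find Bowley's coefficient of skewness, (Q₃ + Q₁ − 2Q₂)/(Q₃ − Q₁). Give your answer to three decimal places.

numerator: Q₃ + Q₁ − 2Q₂ = 131.0 + 81.2 − 2×103.2 = 5.8000
denominator: Q₃ − Q₁ = 131.0 − 81.2 = 49.8000
Bowley skewness = 5.8000 / 49.8000 ≈ 0.116

0.116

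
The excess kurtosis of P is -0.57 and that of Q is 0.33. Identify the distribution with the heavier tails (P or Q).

Q

Higher excess kurtosis ⇒ heavier tails relative to the normal distribution.
-0.57 vs 0.33: the larger is 0.33, so Q has heavier tails. (Q is leptokurtic — heavier-than-normal tails; the other is platykurtic.)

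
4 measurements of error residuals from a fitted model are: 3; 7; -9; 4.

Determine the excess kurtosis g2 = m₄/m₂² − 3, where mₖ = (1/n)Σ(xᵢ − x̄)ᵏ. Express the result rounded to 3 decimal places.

x̄ = 1.2500
Σ(xᵢ − x̄)² = 148.7500 ⇒ m₂ = 37.18750
Σ(xᵢ − x̄)⁴ = 12197.8281 ⇒ m₄ = 3049.45703
m₂² = 1382.91016
g2 = m₄/m₂² − 3 = 2.20510 − 3 ≈ -0.795

-0.795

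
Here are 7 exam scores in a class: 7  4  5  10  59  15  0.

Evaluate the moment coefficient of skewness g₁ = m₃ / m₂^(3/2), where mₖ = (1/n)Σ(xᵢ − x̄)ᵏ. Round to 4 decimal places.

x̄ = (7 + 4 + 5 + 10 + 59 + 15 + 0) / 7 = 14.2857
deviations (xᵢ − x̄): -7.2857, -10.2857, -9.2857, -4.2857, 44.7143, 0.7143, -14.2857
Σ(xᵢ − x̄)² = 2467.4286 ⇒ m₂ = 2467.4286/7 = 352.48980
Σ(xᵢ − x̄)³ = 84130.8980 ⇒ m₃ = 84130.8980/7 = 12018.69971
m₂^(3/2) = 352.48980^(1.5) = 6617.89426
g₁ = m₃ / m₂^(3/2) = 12018.69971 / 6617.89426 ≈ 1.8161

1.8161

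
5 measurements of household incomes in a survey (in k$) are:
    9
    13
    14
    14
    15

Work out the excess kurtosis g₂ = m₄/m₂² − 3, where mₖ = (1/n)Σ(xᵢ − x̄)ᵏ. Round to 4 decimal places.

-0.1694

x̄ = 13.0000
Σ(xᵢ − x̄)² = 22.0000 ⇒ m₂ = 4.40000
Σ(xᵢ − x̄)⁴ = 274.0000 ⇒ m₄ = 54.80000
m₂² = 19.36000
g₂ = m₄/m₂² − 3 = 2.83058 − 3 ≈ -0.1694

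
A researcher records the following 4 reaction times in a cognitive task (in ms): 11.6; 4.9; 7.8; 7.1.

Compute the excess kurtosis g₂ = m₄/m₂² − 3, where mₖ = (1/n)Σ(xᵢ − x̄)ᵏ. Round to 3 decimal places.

x̄ = 7.8500
Σ(xᵢ − x̄)² = 23.3300 ⇒ m₂ = 5.83250
Σ(xᵢ − x̄)⁴ = 273.8038 ⇒ m₄ = 68.45096
m₂² = 34.01806
g₂ = m₄/m₂² − 3 = 2.01219 − 3 ≈ -0.988

-0.988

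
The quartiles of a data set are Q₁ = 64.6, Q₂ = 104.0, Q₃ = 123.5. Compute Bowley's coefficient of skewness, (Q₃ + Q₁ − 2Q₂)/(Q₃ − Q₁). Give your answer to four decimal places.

numerator: Q₃ + Q₁ − 2Q₂ = 123.5 + 64.6 − 2×104.0 = -19.9000
denominator: Q₃ − Q₁ = 123.5 − 64.6 = 58.9000
Bowley skewness = -19.9000 / 58.9000 ≈ -0.3379

-0.3379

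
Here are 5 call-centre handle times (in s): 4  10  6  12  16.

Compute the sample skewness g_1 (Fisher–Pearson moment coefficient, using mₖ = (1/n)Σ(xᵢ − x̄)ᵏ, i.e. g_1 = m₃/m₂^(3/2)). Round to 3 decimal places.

x̄ = (4 + 10 + 6 + 12 + 16) / 5 = 9.6000
deviations (xᵢ − x̄): -5.6000, 0.4000, -3.6000, 2.4000, 6.4000
Σ(xᵢ − x̄)² = 91.2000 ⇒ m₂ = 91.2000/5 = 18.24000
Σ(xᵢ − x̄)³ = 53.7600 ⇒ m₃ = 53.7600/5 = 10.75200
m₂^(3/2) = 18.24000^(1.5) = 77.89996
g_1 = m₃ / m₂^(3/2) = 10.75200 / 77.89996 ≈ 0.138

0.138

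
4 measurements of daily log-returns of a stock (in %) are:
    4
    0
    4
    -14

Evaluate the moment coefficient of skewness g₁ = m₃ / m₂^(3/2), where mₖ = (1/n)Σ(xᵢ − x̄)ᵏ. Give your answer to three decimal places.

x̄ = (4 + 0 + 4 - 14) / 4 = -1.5000
deviations (xᵢ − x̄): 5.5000, 1.5000, 5.5000, -12.5000
Σ(xᵢ − x̄)² = 219.0000 ⇒ m₂ = 219.0000/4 = 54.75000
Σ(xᵢ − x̄)³ = -1617.0000 ⇒ m₃ = -1617.0000/4 = -404.25000
m₂^(3/2) = 54.75000^(1.5) = 405.11301
g₁ = m₃ / m₂^(3/2) = -404.25000 / 405.11301 ≈ -0.998

-0.998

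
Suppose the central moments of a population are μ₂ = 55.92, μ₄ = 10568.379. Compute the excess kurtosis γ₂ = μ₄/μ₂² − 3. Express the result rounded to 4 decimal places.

0.3797

μ₂² = 55.92² = 3127.04640
μ₄/μ₂² = 10568.379 / 3127.04640 = 3.37967
γ₂ = 3.37967 − 3 ≈ 0.3797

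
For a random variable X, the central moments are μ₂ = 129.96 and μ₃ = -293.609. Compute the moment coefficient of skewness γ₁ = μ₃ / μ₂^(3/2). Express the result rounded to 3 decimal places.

σ = √μ₂ = √129.96 = 11.40000
σ³ = μ₂^(3/2) = 1481.54400
γ₁ = μ₃/σ³ = -293.609 / 1481.54400 ≈ -0.198

-0.198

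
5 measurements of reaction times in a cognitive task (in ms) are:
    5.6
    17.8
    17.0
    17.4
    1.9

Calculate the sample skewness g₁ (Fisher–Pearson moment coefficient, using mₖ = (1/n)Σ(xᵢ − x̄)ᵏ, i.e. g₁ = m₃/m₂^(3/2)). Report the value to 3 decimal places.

x̄ = (5.6 + 17.8 + 17.0 + 17.4 + 1.9) / 5 = 11.9400
deviations (xᵢ − x̄): -6.3400, 5.8600, 5.0600, 5.4600, -10.0400
Σ(xᵢ − x̄)² = 230.7520 ⇒ m₂ = 230.7520/5 = 46.15040
Σ(xᵢ − x̄)³ = -773.3326 ⇒ m₃ = -773.3326/5 = -154.66651
m₂^(3/2) = 46.15040^(1.5) = 313.51852
g₁ = m₃ / m₂^(3/2) = -154.66651 / 313.51852 ≈ -0.493

-0.493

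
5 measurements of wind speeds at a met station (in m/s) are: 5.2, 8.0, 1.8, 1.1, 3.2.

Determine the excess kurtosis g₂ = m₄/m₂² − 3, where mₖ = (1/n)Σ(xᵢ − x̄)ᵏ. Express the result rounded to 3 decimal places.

-1.087

x̄ = 3.8600
Σ(xᵢ − x̄)² = 31.2320 ⇒ m₂ = 6.24640
Σ(xᵢ − x̄)⁴ = 373.2158 ⇒ m₄ = 74.64316
m₂² = 39.01751
g₂ = m₄/m₂² − 3 = 1.91307 − 3 ≈ -1.087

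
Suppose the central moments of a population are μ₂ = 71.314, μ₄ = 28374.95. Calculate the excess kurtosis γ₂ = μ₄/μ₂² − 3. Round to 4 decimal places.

μ₂² = 71.314² = 5085.68660
μ₄/μ₂² = 28374.95 / 5085.68660 = 5.57937
γ₂ = 5.57937 − 3 ≈ 2.5794

2.5794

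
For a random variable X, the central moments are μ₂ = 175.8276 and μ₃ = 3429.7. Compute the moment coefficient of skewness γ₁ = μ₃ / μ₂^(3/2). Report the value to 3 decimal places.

1.471

σ = √μ₂ = √175.8276 = 13.26000
σ³ = μ₂^(3/2) = 2331.47398
γ₁ = μ₃/σ³ = 3429.7 / 2331.47398 ≈ 1.471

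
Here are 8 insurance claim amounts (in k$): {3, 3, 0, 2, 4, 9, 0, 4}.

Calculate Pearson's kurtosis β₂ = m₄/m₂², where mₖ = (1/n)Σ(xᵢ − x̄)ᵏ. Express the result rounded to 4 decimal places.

x̄ = 3.1250
Σ(xᵢ − x̄)² = 56.8750 ⇒ m₂ = 7.10938
Σ(xᵢ − x̄)⁴ = 1384.8379 ⇒ m₄ = 173.10474
m₂² = 50.54321
β₂ = m₄/m₂² = 173.10474 / 50.54321 ≈ 3.4249

3.4249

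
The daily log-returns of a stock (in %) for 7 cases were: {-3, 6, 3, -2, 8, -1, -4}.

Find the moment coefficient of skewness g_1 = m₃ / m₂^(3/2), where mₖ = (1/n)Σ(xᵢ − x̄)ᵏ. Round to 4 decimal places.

x̄ = (-3 + 6 + 3 - 2 + 8 - 1 - 4) / 7 = 1.0000
deviations (xᵢ − x̄): -4.0000, 5.0000, 2.0000, -3.0000, 7.0000, -2.0000, -5.0000
Σ(xᵢ − x̄)² = 132.0000 ⇒ m₂ = 132.0000/7 = 18.85714
Σ(xᵢ − x̄)³ = 252.0000 ⇒ m₃ = 252.0000/7 = 36.00000
m₂^(3/2) = 18.85714^(1.5) = 81.88679
g_1 = m₃ / m₂^(3/2) = 36.00000 / 81.88679 ≈ 0.4396

0.4396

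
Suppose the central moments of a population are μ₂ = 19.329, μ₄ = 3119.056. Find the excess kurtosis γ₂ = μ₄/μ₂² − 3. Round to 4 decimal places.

μ₂² = 19.329² = 373.61024
μ₄/μ₂² = 3119.056 / 373.61024 = 8.34842
γ₂ = 8.34842 − 3 ≈ 5.3484

5.3484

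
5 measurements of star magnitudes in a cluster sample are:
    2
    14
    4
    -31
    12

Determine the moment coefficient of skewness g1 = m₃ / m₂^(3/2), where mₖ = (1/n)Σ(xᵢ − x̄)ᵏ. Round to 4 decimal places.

x̄ = (2 + 14 + 4 - 31 + 12) / 5 = 0.2000
deviations (xᵢ − x̄): 1.8000, 13.8000, 3.8000, -31.2000, 11.8000
Σ(xᵢ − x̄)² = 1320.8000 ⇒ m₂ = 1320.8000/5 = 264.16000
Σ(xᵢ − x̄)³ = -26039.5200 ⇒ m₃ = -26039.5200/5 = -5207.90400
m₂^(3/2) = 264.16000^(1.5) = 4293.39241
g1 = m₃ / m₂^(3/2) = -5207.90400 / 4293.39241 ≈ -1.2130

-1.2130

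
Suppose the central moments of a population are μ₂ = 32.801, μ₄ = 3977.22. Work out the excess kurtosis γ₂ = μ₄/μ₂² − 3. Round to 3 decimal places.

0.697

μ₂² = 32.801² = 1075.90560
μ₄/μ₂² = 3977.22 / 1075.90560 = 3.69663
γ₂ = 3.69663 − 3 ≈ 0.697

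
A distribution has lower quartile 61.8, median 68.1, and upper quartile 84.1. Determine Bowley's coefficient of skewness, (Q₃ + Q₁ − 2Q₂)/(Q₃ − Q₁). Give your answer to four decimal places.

numerator: Q₃ + Q₁ − 2Q₂ = 84.1 + 61.8 − 2×68.1 = 9.7000
denominator: Q₃ − Q₁ = 84.1 − 61.8 = 22.3000
Bowley skewness = 9.7000 / 22.3000 ≈ 0.4350

0.4350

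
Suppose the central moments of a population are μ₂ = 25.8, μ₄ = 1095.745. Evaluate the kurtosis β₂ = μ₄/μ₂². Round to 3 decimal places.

1.646

μ₂² = 25.8² = 665.64000
μ₄/μ₂² = 1095.745 / 665.64000 = 1.64615
β₂ ≈ 1.646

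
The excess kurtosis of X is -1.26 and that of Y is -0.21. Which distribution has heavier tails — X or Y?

Y

Higher excess kurtosis ⇒ heavier tails relative to the normal distribution.
-1.26 vs -0.21: the larger is -0.21, so Y has heavier tails.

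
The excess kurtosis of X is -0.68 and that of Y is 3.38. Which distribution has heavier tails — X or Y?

Higher excess kurtosis ⇒ heavier tails relative to the normal distribution.
-0.68 vs 3.38: the larger is 3.38, so Y has heavier tails. (Y is leptokurtic — heavier-than-normal tails; the other is platykurtic.)

Y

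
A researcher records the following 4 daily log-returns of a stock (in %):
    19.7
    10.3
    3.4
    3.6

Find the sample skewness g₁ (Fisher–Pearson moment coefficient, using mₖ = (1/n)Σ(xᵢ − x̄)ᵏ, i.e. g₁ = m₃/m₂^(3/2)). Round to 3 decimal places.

0.650

x̄ = (19.7 + 10.3 + 3.4 + 3.6) / 4 = 9.2500
deviations (xᵢ − x̄): 10.4500, 1.0500, -5.8500, -5.6500
Σ(xᵢ − x̄)² = 176.4500 ⇒ m₂ = 176.4500/4 = 44.11250
Σ(xᵢ − x̄)³ = 761.7600 ⇒ m₃ = 761.7600/4 = 190.44000
m₂^(3/2) = 44.11250^(1.5) = 292.98306
g₁ = m₃ / m₂^(3/2) = 190.44000 / 292.98306 ≈ 0.650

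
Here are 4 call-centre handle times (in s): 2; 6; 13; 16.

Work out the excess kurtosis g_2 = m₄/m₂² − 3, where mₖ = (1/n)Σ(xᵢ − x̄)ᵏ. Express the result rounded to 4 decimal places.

x̄ = 9.2500
Σ(xᵢ − x̄)² = 122.7500 ⇒ m₂ = 30.68750
Σ(xᵢ − x̄)⁴ = 5148.0781 ⇒ m₄ = 1287.01953
m₂² = 941.72266
g_2 = m₄/m₂² − 3 = 1.36667 − 3 ≈ -1.6333

-1.6333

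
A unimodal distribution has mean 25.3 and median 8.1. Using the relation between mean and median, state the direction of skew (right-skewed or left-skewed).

mean − median = 25.3 − 8.1 = 17.2
mean > median ⇒ the longer tail is on the right ⇒ right-skewed (positively skewed).

right-skewed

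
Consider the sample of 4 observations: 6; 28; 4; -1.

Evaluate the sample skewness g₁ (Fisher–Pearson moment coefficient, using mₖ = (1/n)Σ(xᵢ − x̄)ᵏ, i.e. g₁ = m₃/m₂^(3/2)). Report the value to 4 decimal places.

0.9697

x̄ = (6 + 28 + 4 - 1) / 4 = 9.2500
deviations (xᵢ − x̄): -3.2500, 18.7500, -5.2500, -10.2500
Σ(xᵢ − x̄)² = 494.7500 ⇒ m₂ = 494.7500/4 = 123.68750
Σ(xᵢ − x̄)³ = 5335.8750 ⇒ m₃ = 5335.8750/4 = 1333.96875
m₂^(3/2) = 123.68750^(1.5) = 1375.58907
g₁ = m₃ / m₂^(3/2) = 1333.96875 / 1375.58907 ≈ 0.9697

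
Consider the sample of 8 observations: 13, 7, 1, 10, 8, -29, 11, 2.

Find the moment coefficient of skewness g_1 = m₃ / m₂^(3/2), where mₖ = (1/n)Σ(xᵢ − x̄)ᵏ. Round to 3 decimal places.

x̄ = (13 + 7 + 1 + 10 + 8 - 29 + 11 + 2) / 8 = 2.8750
deviations (xᵢ − x̄): 10.1250, 4.1250, -1.8750, 7.1250, 5.1250, -31.8750, 8.1250, -0.8750
Σ(xᵢ − x̄)² = 1282.8750 ⇒ m₂ = 1282.8750/8 = 160.35938
Σ(xᵢ − x̄)³ = -30251.9063 ⇒ m₃ = -30251.9063/8 = -3781.48828
m₂^(3/2) = 160.35938^(1.5) = 2030.68019
g_1 = m₃ / m₂^(3/2) = -3781.48828 / 2030.68019 ≈ -1.862

-1.862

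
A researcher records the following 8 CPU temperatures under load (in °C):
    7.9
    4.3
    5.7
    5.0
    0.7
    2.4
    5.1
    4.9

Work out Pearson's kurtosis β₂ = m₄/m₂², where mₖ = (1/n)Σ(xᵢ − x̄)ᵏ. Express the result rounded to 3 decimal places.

2.729

x̄ = 4.5000
Σ(xᵢ − x̄)² = 32.6600 ⇒ m₂ = 4.08250
Σ(xᵢ − x̄)⁴ = 363.8882 ⇒ m₄ = 45.48603
m₂² = 16.66681
β₂ = m₄/m₂² = 45.48603 / 16.66681 ≈ 2.729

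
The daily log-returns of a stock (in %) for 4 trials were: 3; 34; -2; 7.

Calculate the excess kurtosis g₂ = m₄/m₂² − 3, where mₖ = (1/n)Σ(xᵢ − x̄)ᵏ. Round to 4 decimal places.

-0.7956

x̄ = 10.5000
Σ(xᵢ − x̄)² = 777.0000 ⇒ m₂ = 194.25000
Σ(xᵢ − x̄)⁴ = 332708.2500 ⇒ m₄ = 83177.06250
m₂² = 37733.06250
g₂ = m₄/m₂² − 3 = 2.20435 − 3 ≈ -0.7956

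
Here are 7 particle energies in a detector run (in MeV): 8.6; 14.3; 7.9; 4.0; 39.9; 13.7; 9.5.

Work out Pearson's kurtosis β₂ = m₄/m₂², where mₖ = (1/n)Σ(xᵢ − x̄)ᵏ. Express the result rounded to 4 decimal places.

4.4117

x̄ = 13.9857
Σ(xᵢ − x̄)² = 857.6086 ⇒ m₂ = 122.51551
Σ(xᵢ − x̄)⁴ = 463540.5551 ⇒ m₄ = 66220.07931
m₂² = 15010.05024
β₂ = m₄/m₂² = 66220.07931 / 15010.05024 ≈ 4.4117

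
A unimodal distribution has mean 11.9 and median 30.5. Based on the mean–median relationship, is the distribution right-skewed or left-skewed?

mean − median = 11.9 − 30.5 = -18.6
mean < median ⇒ the longer tail is on the left ⇒ left-skewed (negatively skewed).

left-skewed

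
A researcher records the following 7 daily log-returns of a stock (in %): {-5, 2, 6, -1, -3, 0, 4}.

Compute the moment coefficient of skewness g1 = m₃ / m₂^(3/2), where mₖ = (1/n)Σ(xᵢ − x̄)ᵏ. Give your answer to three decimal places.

0.059

x̄ = (-5 + 2 + 6 - 1 - 3 + 0 + 4) / 7 = 0.4286
deviations (xᵢ − x̄): -5.4286, 1.5714, 5.5714, -1.4286, -3.4286, -0.4286, 3.5714
Σ(xᵢ − x̄)² = 89.7143 ⇒ m₂ = 89.7143/7 = 12.81633
Σ(xᵢ − x̄)³ = 19.1020 ⇒ m₃ = 19.1020/7 = 2.72886
m₂^(3/2) = 12.81633^(1.5) = 45.88232
g1 = m₃ / m₂^(3/2) = 2.72886 / 45.88232 ≈ 0.059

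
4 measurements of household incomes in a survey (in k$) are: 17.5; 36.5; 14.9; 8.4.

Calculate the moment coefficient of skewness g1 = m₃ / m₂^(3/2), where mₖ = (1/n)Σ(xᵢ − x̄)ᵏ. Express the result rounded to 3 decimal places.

x̄ = (17.5 + 36.5 + 14.9 + 8.4) / 4 = 19.3250
deviations (xᵢ − x̄): -1.8250, 17.1750, -4.4250, -10.9250
Σ(xᵢ − x̄)² = 437.2475 ⇒ m₂ = 437.2475/4 = 109.31188
Σ(xᵢ − x̄)³ = 3669.6094 ⇒ m₃ = 3669.6094/4 = 917.40234
m₂^(3/2) = 109.31188^(1.5) = 1142.88101
g1 = m₃ / m₂^(3/2) = 917.40234 / 1142.88101 ≈ 0.803

0.803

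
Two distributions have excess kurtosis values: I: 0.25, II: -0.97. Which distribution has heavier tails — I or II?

Higher excess kurtosis ⇒ heavier tails relative to the normal distribution.
0.25 vs -0.97: the larger is 0.25, so I has heavier tails. (I is leptokurtic — heavier-than-normal tails; the other is platykurtic.)

I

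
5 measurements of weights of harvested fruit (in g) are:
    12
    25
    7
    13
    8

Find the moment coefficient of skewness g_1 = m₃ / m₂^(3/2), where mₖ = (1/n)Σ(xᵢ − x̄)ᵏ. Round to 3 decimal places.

1.048

x̄ = (12 + 25 + 7 + 13 + 8) / 5 = 13.0000
deviations (xᵢ − x̄): -1.0000, 12.0000, -6.0000, 0.0000, -5.0000
Σ(xᵢ − x̄)² = 206.0000 ⇒ m₂ = 206.0000/5 = 41.20000
Σ(xᵢ − x̄)³ = 1386.0000 ⇒ m₃ = 1386.0000/5 = 277.20000
m₂^(3/2) = 41.20000^(1.5) = 264.45137
g_1 = m₃ / m₂^(3/2) = 277.20000 / 264.45137 ≈ 1.048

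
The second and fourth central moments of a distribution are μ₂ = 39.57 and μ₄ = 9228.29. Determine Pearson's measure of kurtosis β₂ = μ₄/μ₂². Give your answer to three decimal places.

μ₂² = 39.57² = 1565.78490
μ₄/μ₂² = 9228.29 / 1565.78490 = 5.89372
β₂ ≈ 5.894

5.894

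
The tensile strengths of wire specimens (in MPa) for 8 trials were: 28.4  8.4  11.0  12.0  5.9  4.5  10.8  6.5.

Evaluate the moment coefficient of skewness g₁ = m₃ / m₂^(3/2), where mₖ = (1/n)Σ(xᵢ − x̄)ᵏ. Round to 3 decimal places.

1.713

x̄ = (28.4 + 8.4 + 11.0 + 12.0 + 5.9 + 4.5 + 10.8 + 6.5) / 8 = 10.9375
deviations (xᵢ − x̄): 17.4625, -2.5375, 0.0625, 1.0625, -5.0375, -6.4375, -0.1375, -4.4375
Σ(xᵢ − x̄)² = 399.0387 ⇒ m₂ = 399.0387/8 = 49.87984
Σ(xᵢ − x̄)³ = 4827.8607 ⇒ m₃ = 4827.8607/8 = 603.48259
m₂^(3/2) = 49.87984^(1.5) = 352.27971
g₁ = m₃ / m₂^(3/2) = 603.48259 / 352.27971 ≈ 1.713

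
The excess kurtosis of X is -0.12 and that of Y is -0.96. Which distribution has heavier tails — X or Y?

X

Higher excess kurtosis ⇒ heavier tails relative to the normal distribution.
-0.12 vs -0.96: the larger is -0.12, so X has heavier tails.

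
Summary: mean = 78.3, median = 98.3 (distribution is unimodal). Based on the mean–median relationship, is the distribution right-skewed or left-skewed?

mean − median = 78.3 − 98.3 = -20.0
mean < median ⇒ the longer tail is on the left ⇒ left-skewed (negatively skewed).

left-skewed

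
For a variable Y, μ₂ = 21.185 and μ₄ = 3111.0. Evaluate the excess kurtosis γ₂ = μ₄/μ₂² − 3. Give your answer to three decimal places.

3.932

μ₂² = 21.185² = 448.80423
μ₄/μ₂² = 3111.0 / 448.80423 = 6.93175
γ₂ = 6.93175 − 3 ≈ 3.932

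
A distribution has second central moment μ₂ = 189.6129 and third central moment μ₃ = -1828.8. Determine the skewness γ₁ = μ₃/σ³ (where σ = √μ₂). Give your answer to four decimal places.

σ = √μ₂ = √189.6129 = 13.77000
σ³ = μ₂^(3/2) = 2610.96963
γ₁ = μ₃/σ³ = -1828.8 / 2610.96963 ≈ -0.7004

-0.7004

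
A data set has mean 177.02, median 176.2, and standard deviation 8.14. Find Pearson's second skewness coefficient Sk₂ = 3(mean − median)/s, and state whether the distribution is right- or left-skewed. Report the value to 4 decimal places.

0.3022, right-skewed

Sk₂ = 3(177.02 − 176.2) / 8.14 = 3 × 0.8200 / 8.14
    = 2.4600 / 8.14 ≈ 0.3022
Sk₂ > 0 ⇒ mean > median ⇒ right-skewed (positive skew).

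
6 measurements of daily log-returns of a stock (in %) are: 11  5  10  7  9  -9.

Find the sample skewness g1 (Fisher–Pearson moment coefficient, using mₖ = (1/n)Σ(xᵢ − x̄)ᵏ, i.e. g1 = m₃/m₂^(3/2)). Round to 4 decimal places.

-1.4704

x̄ = (11 + 5 + 10 + 7 + 9 - 9) / 6 = 5.5000
deviations (xᵢ − x̄): 5.5000, -0.5000, 4.5000, 1.5000, 3.5000, -14.5000
Σ(xᵢ − x̄)² = 275.5000 ⇒ m₂ = 275.5000/6 = 45.91667
Σ(xᵢ − x̄)³ = -2745.0000 ⇒ m₃ = -2745.0000/6 = -457.50000
m₂^(3/2) = 45.91667^(1.5) = 311.13977
g1 = m₃ / m₂^(3/2) = -457.50000 / 311.13977 ≈ -1.4704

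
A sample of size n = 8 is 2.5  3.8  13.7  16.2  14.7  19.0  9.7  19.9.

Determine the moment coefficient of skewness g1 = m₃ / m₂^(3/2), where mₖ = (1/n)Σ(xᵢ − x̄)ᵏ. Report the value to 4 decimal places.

x̄ = (2.5 + 3.8 + 13.7 + 16.2 + 14.7 + 19.0 + 9.7 + 19.9) / 8 = 12.4375
deviations (xᵢ − x̄): -9.9375, -8.6375, 1.2625, 3.7625, 2.2625, 6.5625, -2.7375, 7.4625
Σ(xᵢ − x̄)² = 300.4788 ⇒ m₂ = 300.4788/8 = 37.55984
Σ(xᵢ − x̄)³ = -881.2353 ⇒ m₃ = -881.2353/8 = -110.15441
m₂^(3/2) = 37.55984^(1.5) = 230.18958
g1 = m₃ / m₂^(3/2) = -110.15441 / 230.18958 ≈ -0.4785

-0.4785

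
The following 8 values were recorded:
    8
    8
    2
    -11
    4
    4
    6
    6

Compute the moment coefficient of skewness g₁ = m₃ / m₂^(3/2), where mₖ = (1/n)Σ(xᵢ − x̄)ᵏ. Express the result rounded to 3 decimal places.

x̄ = (8 + 8 + 2 - 11 + 4 + 4 + 6 + 6) / 8 = 3.3750
deviations (xᵢ − x̄): 4.6250, 4.6250, -1.3750, -14.3750, 0.6250, 0.6250, 2.6250, 2.6250
Σ(xᵢ − x̄)² = 265.8750 ⇒ m₂ = 265.8750/8 = 33.23438
Σ(xᵢ − x̄)³ = -2738.5313 ⇒ m₃ = -2738.5313/8 = -342.31641
m₂^(3/2) = 33.23438^(1.5) = 191.59372
g₁ = m₃ / m₂^(3/2) = -342.31641 / 191.59372 ≈ -1.787

-1.787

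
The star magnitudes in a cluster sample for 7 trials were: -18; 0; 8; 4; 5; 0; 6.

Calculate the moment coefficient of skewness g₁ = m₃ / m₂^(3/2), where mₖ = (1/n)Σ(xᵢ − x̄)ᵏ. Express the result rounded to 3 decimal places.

-1.577

x̄ = (-18 + 0 + 8 + 4 + 5 + 0 + 6) / 7 = 0.7143
deviations (xᵢ − x̄): -18.7143, -0.7143, 7.2857, 3.2857, 4.2857, -0.7143, 5.2857
Σ(xᵢ − x̄)² = 461.4286 ⇒ m₂ = 461.4286/7 = 65.91837
Σ(xᵢ − x̄)³ = -5906.3265 ⇒ m₃ = -5906.3265/7 = -843.76093
m₂^(3/2) = 65.91837^(1.5) = 535.19206
g₁ = m₃ / m₂^(3/2) = -843.76093 / 535.19206 ≈ -1.577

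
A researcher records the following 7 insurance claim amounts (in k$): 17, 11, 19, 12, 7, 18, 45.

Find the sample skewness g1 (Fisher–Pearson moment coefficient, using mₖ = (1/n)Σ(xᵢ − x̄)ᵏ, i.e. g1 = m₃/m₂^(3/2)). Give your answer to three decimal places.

x̄ = (17 + 11 + 19 + 12 + 7 + 18 + 45) / 7 = 18.4286
deviations (xᵢ − x̄): -1.4286, -7.4286, 0.5714, -6.4286, -11.4286, -0.4286, 26.5714
Σ(xᵢ − x̄)² = 935.7143 ⇒ m₂ = 935.7143/7 = 133.67347
Σ(xᵢ − x̄)³ = 16589.3878 ⇒ m₃ = 16589.3878/7 = 2369.91254
m₂^(3/2) = 133.67347^(1.5) = 1545.49580
g1 = m₃ / m₂^(3/2) = 2369.91254 / 1545.49580 ≈ 1.533

1.533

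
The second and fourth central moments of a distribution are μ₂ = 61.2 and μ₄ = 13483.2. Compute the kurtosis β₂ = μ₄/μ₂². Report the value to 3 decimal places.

μ₂² = 61.2² = 3745.44000
μ₄/μ₂² = 13483.2 / 3745.44000 = 3.59990
β₂ ≈ 3.600

3.600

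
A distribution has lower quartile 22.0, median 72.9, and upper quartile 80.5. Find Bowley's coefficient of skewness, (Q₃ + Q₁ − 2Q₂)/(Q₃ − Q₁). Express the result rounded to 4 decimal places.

numerator: Q₃ + Q₁ − 2Q₂ = 80.5 + 22.0 − 2×72.9 = -43.3000
denominator: Q₃ − Q₁ = 80.5 − 22.0 = 58.5000
Bowley skewness = -43.3000 / 58.5000 ≈ -0.7402

-0.7402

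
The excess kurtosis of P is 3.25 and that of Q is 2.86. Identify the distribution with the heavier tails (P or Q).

P

Higher excess kurtosis ⇒ heavier tails relative to the normal distribution.
3.25 vs 2.86: the larger is 3.25, so P has heavier tails.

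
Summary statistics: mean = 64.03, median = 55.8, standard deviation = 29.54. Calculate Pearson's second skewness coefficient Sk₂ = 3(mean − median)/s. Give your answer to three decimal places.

Sk₂ = 3(64.03 − 55.8) / 29.54 = 3 × 8.2300 / 29.54
    = 24.6900 / 29.54 ≈ 0.836

0.836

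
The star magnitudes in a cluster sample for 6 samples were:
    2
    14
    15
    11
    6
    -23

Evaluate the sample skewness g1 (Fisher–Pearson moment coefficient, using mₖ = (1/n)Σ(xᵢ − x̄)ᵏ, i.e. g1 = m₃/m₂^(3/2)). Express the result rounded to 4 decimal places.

x̄ = (2 + 14 + 15 + 11 + 6 - 23) / 6 = 4.1667
deviations (xᵢ − x̄): -2.1667, 9.8333, 10.8333, 6.8333, 1.8333, -27.1667
Σ(xᵢ − x̄)² = 1006.8333 ⇒ m₂ = 1006.8333/6 = 167.80556
Σ(xᵢ − x̄)³ = -17512.4444 ⇒ m₃ = -17512.4444/6 = -2918.74074
m₂^(3/2) = 167.80556^(1.5) = 2173.74954
g1 = m₃ / m₂^(3/2) = -2918.74074 / 2173.74954 ≈ -1.3427

-1.3427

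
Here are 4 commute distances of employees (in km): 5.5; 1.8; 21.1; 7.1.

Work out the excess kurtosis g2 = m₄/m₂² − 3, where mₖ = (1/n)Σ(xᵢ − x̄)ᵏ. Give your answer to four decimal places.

x̄ = 8.8750
Σ(xᵢ − x̄)² = 214.0475 ⇒ m₂ = 53.51188
Σ(xᵢ − x̄)⁴ = 24980.7277 ⇒ m₄ = 6245.18192
m₂² = 2863.52077
g2 = m₄/m₂² − 3 = 2.18095 − 3 ≈ -0.8191

-0.8191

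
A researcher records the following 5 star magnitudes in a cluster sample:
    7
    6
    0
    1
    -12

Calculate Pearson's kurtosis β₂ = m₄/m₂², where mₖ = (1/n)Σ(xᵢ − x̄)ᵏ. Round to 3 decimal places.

x̄ = 0.4000
Σ(xᵢ − x̄)² = 229.2000 ⇒ m₂ = 45.84000
Σ(xᵢ − x̄)⁴ = 26523.2160 ⇒ m₄ = 5304.64320
m₂² = 2101.30560
β₂ = m₄/m₂² = 5304.64320 / 2101.30560 ≈ 2.524

2.524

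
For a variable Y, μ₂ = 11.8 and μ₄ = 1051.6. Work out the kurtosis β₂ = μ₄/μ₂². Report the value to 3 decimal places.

7.552

μ₂² = 11.8² = 139.24000
μ₄/μ₂² = 1051.6 / 139.24000 = 7.55243
β₂ ≈ 7.552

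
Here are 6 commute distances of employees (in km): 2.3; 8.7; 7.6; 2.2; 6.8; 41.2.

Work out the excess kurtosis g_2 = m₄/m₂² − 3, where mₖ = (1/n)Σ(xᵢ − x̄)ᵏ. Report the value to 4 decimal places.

0.9628

x̄ = 11.4667
Σ(xᵢ − x̄)² = 1098.3533 ⇒ m₂ = 183.05889
Σ(xᵢ − x̄)⁴ = 796772.6425 ⇒ m₄ = 132795.44042
m₂² = 33510.55680
g_2 = m₄/m₂² − 3 = 3.96279 − 3 ≈ 0.9628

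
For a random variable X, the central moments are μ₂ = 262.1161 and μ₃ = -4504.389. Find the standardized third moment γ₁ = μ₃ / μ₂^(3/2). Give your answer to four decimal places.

-1.0614

σ = √μ₂ = √262.1161 = 16.19000
σ³ = μ₂^(3/2) = 4243.65966
γ₁ = μ₃/σ³ = -4504.389 / 4243.65966 ≈ -1.0614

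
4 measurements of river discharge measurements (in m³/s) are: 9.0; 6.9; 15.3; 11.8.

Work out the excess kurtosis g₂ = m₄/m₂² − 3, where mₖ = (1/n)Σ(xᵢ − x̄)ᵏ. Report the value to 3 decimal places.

x̄ = 10.7500
Σ(xᵢ − x̄)² = 39.6900 ⇒ m₂ = 9.92250
Σ(xᵢ − x̄)⁴ = 658.8944 ⇒ m₄ = 164.72361
m₂² = 98.45601
g₂ = m₄/m₂² − 3 = 1.67307 − 3 ≈ -1.327

-1.327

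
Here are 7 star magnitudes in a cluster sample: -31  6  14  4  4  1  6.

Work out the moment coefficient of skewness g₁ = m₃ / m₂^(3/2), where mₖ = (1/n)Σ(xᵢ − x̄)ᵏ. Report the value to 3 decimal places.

-1.695

x̄ = (-31 + 6 + 14 + 4 + 4 + 1 + 6) / 7 = 0.5714
deviations (xᵢ − x̄): -31.5714, 5.4286, 13.4286, 3.4286, 3.4286, 0.4286, 5.4286
Σ(xᵢ − x̄)² = 1259.7143 ⇒ m₂ = 1259.7143/7 = 179.95918
Σ(xᵢ − x̄)³ = -28646.8163 ⇒ m₃ = -28646.8163/7 = -4092.40233
m₂^(3/2) = 179.95918^(1.5) = 2414.13205
g₁ = m₃ / m₂^(3/2) = -4092.40233 / 2414.13205 ≈ -1.695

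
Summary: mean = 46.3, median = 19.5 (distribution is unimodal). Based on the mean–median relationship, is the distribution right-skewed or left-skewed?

mean − median = 46.3 − 19.5 = 26.8
mean > median ⇒ the longer tail is on the right ⇒ right-skewed (positively skewed).

right-skewed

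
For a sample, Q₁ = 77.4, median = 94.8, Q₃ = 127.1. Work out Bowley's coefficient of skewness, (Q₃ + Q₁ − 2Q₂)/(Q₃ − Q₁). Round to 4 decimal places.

0.2998

numerator: Q₃ + Q₁ − 2Q₂ = 127.1 + 77.4 − 2×94.8 = 14.9000
denominator: Q₃ − Q₁ = 127.1 − 77.4 = 49.7000
Bowley skewness = 14.9000 / 49.7000 ≈ 0.2998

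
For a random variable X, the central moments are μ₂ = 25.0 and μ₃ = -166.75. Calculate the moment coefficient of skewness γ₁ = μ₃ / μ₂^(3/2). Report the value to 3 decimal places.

-1.334

σ = √μ₂ = √25.0 = 5.00000
σ³ = μ₂^(3/2) = 125.00000
γ₁ = μ₃/σ³ = -166.75 / 125.00000 ≈ -1.334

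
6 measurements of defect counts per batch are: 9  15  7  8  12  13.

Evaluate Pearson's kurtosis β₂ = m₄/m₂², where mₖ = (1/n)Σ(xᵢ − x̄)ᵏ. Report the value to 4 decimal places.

x̄ = 10.6667
Σ(xᵢ − x̄)² = 49.3333 ⇒ m₂ = 8.22222
Σ(xᵢ − x̄)⁴ = 624.4444 ⇒ m₄ = 104.07407
m₂² = 67.60494
β₂ = m₄/m₂² = 104.07407 / 67.60494 ≈ 1.5394

1.5394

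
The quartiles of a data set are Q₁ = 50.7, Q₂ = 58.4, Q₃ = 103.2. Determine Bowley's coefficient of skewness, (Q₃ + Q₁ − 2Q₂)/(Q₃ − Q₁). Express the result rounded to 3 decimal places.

0.707

numerator: Q₃ + Q₁ − 2Q₂ = 103.2 + 50.7 − 2×58.4 = 37.1000
denominator: Q₃ − Q₁ = 103.2 − 50.7 = 52.5000
Bowley skewness = 37.1000 / 52.5000 ≈ 0.707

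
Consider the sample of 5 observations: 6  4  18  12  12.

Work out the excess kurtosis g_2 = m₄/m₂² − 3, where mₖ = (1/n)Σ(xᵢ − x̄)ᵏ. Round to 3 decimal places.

-1.221

x̄ = 10.4000
Σ(xᵢ − x̄)² = 123.2000 ⇒ m₂ = 24.64000
Σ(xᵢ − x̄)⁴ = 5401.8560 ⇒ m₄ = 1080.37120
m₂² = 607.12960
g_2 = m₄/m₂² − 3 = 1.77947 − 3 ≈ -1.221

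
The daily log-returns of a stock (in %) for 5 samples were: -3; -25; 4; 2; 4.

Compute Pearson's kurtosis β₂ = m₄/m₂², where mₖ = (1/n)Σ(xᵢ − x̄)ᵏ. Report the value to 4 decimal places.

x̄ = -3.6000
Σ(xᵢ − x̄)² = 605.2000 ⇒ m₂ = 121.04000
Σ(xᵢ − x̄)⁴ = 217383.3760 ⇒ m₄ = 43476.67520
m₂² = 14650.68160
β₂ = m₄/m₂² = 43476.67520 / 14650.68160 ≈ 2.9676

2.9676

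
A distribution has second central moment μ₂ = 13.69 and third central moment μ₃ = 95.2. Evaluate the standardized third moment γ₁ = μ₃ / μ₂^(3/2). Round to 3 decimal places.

σ = √μ₂ = √13.69 = 3.70000
σ³ = μ₂^(3/2) = 50.65300
γ₁ = μ₃/σ³ = 95.2 / 50.65300 ≈ 1.879

1.879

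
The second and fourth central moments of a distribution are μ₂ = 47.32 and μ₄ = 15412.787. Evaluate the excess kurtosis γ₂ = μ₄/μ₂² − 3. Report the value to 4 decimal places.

3.8832

μ₂² = 47.32² = 2239.18240
μ₄/μ₂² = 15412.787 / 2239.18240 = 6.88322
γ₂ = 6.88322 − 3 ≈ 3.8832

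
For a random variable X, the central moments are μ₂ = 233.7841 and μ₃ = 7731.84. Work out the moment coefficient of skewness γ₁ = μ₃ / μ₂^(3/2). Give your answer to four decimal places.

σ = √μ₂ = √233.7841 = 15.29000
σ³ = μ₂^(3/2) = 3574.55889
γ₁ = μ₃/σ³ = 7731.84 / 3574.55889 ≈ 2.1630

2.1630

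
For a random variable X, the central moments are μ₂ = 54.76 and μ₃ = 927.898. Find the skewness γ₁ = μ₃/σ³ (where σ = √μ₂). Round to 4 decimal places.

2.2898

σ = √μ₂ = √54.76 = 7.40000
σ³ = μ₂^(3/2) = 405.22400
γ₁ = μ₃/σ³ = 927.898 / 405.22400 ≈ 2.2898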